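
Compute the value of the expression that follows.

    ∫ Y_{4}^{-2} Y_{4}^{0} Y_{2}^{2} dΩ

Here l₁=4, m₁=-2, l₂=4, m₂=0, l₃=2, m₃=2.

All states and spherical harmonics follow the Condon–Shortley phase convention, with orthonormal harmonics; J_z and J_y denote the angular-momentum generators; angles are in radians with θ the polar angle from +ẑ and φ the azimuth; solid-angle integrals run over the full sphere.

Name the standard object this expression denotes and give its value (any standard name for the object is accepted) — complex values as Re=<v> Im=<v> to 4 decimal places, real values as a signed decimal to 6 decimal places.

Gaunt coefficient, -0.190365

This is a Gaunt coefficient — the integral of a triple product of spherical harmonics over the sphere.
Rules hold: Σm=0, L=10 even, 0≤2≤8.
N = 9·9·5 = 405
Δ = 6!·2!·2!/11! = 1/13860
Racah Σ t=2..4: t=2:+1/192 t=3:−1/36 t=4:+1/192 = -5/288
⇒ 3j(4 4 2; 0 0 0)² = 20/693, sgn -1
Racah Σ t=4..4: t=4:+1/192 = 1/192
⇒ 3j(4 4 2; -2 0 2)² = 3/77, sgn +1
4πI² = N·(3j₀)²·(3jₘ)² = 2700/5929
I = -1·√(0.455389/4π) = -0.19036462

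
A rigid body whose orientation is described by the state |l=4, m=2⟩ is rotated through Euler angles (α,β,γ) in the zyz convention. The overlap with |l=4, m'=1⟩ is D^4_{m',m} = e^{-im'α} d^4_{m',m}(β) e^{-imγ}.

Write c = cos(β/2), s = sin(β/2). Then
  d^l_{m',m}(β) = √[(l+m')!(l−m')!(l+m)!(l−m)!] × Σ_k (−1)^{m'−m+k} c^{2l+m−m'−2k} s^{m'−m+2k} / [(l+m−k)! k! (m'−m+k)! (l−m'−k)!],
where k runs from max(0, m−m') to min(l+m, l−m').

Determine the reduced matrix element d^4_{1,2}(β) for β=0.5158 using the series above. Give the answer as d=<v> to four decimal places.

d=0.5714

d^4_{1,2}(β=0.5158) via the finite sum:
Half-angle: c=0.966928, s=0.255051. N=√(120·6·720·2)=1018.233765
k: max(0,(2)−(1))=1 … min(4+(2),4−(1))=3
  k=1: (−1)^0·1018.2338/(240)·0.9669^7·0.2551^1 = +0.855107
  k=2: (−1)^1·1018.2338/(48)·0.9669^5·0.2551^3 = -0.297478
  k=3: (−1)^2·1018.2338/(72)·0.9669^3·0.2551^5 = +0.013798
d^4_{1,2}(0.5158) = +0.855107 -0.297478 +0.013798 = +0.571427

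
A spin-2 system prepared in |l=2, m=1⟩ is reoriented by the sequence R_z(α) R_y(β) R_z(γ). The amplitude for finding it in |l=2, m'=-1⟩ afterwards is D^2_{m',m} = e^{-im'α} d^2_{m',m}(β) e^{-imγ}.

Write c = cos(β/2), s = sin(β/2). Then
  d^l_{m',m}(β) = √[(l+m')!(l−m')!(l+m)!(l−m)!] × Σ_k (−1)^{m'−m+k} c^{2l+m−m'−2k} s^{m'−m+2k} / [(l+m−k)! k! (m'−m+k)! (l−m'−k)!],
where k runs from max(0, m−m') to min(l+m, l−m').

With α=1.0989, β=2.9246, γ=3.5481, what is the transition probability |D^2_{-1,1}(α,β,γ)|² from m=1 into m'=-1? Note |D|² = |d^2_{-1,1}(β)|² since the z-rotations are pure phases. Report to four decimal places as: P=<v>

First d^2_{-1,1}(β=2.9246), then the phase factors e^{-i(-1)α} and e^{-i(1)γ}:
With c≡cos(β/2)=0.108284 and s≡sin(β/2)=0.994120, N=[1·6·6·1]^{1/2}=6.000000
k: max(0,(1)−(-1))=2 … min(2+(1),2−(-1))=3
  k=2: (−1)^0·6.0000/(2)·0.1083^2·0.9941^2 = +0.034764
  k=3: (−1)^1·6.0000/(6)·0.1083^0·0.9941^4 = -0.976687
d^2_{-1,1}(2.9246) = +0.034764 -0.976687 = -0.941923
|D^2_{-1,1}|² = |d^2_{-1,1}(β)|² = (-0.941923)² = 0.887219 (the z-rotation phases have unit modulus)

P=0.8872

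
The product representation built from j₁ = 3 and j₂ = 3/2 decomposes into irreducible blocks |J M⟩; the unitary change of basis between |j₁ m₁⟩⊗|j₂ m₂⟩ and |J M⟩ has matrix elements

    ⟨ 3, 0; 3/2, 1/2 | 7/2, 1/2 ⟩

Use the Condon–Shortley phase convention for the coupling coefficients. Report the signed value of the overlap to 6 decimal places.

−√(2/21) ≈ -0.308607

triangle: 1!×5!×2!/9! = 240/362880
(j±m)!: 3!×3!×2!×1!×4!×3! = 10368
prefactor² = (2J+1)×Δ×N² = 384/7
  k=0: +1/(0!×1!×3!×2!×2!×0!) = 1/24
  k=1: −1/(1!×0!×2!×1!×3!×1!) = -1/12
Σ = -1/24  ⇒  CG² = 384/7×(-1/24)² = 2/21
CG = −√(2/21) = -0.308607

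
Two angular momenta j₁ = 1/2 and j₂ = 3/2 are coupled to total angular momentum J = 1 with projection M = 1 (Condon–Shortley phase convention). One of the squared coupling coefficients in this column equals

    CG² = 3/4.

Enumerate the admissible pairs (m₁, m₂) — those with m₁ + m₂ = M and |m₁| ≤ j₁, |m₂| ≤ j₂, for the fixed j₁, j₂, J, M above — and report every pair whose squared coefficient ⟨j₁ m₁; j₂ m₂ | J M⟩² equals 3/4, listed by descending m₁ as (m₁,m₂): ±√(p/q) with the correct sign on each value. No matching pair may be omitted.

(-1/2,3/2): −√(3/4)

Admissible pairs with m₁+m₂ = M = 1: (-1/2,3/2), (1/2,1/2)
  (m₁,m₂)=(1/2,1/2): CG² = 1/4, CG = +√(1/4)
  (m₁,m₂)=(-1/2,3/2): CG² = 3/4, CG = −√(3/4)   ← matches the target
Pairs with CG² = 3/4: (-1/2,3/2): −√(3/4)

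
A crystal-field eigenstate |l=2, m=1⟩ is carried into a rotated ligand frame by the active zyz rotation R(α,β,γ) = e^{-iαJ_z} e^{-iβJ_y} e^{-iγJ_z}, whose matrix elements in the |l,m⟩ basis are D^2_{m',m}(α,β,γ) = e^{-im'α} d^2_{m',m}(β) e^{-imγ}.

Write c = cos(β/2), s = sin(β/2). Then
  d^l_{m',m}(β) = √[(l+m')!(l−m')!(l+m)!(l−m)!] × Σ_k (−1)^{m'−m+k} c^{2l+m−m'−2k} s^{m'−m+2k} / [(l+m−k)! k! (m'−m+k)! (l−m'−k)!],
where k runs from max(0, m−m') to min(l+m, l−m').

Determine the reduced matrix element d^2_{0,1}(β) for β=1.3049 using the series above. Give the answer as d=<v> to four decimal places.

d^2_{0,1}(β=1.3049) via the finite sum:
c=cos(1.304900/2)=0.794599, s=sin(1.304900/2)=0.607135; N=√[2·2·6·1]=4.898979
k: max(0,(1)−(0))=1 … min(2+(1),2−(0))=2
  k=1: (−1)^0·4.8990/(2)·0.7946^3·0.6071^1 = +0.746113
  k=2: (−1)^1·4.8990/(2)·0.7946^1·0.6071^3 = -0.435591
d^2_{0,1}(1.3049) = +0.746113 -0.435591 = +0.310521

d=0.3105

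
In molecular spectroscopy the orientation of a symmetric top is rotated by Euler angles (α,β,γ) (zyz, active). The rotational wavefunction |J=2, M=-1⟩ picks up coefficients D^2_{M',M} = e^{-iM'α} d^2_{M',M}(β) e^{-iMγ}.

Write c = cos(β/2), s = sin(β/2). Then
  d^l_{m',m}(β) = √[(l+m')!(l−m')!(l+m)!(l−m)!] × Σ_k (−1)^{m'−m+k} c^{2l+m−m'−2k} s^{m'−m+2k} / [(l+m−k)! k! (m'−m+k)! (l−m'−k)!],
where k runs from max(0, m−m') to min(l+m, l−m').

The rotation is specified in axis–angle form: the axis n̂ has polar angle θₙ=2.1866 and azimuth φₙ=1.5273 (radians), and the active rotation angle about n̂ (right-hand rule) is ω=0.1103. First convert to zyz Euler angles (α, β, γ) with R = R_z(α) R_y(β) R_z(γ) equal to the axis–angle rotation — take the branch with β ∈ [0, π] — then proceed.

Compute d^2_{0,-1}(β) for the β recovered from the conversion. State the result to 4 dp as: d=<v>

d=-0.1097

Axis–angle → zyz. n̂ = (sinθₙcosφₙ, sinθₙsinφₙ, cosθₙ) = (+0.035495, +0.815537, -0.577615), ω = 0.1103.
R = I cosω + sinω [n̂]ₓ + (1−cosω) n̂n̂ᵀ gives
  R = [+0.993931, +0.063758, +0.089647; -0.063406, +0.997965, -0.006770; -0.089896, +0.001045, +0.995951]
β = atan2(√(R₁₃²+R₂₃²), R₃₃) = 0.090024; α = atan2(R₂₃, R₁₃) mod 2π = 6.207812; γ = atan2(R₃₂, −R₃₁) mod 2π = 0.011619
d^2_{0,-1}(β=0.0900) via the finite sum:
c=cos(0.090024/2)=0.998987, s=sin(0.090024/2)=0.044997; N=√[2·2·1·6]=4.898979
k: max(0,(-1)−(0))=0 … min(2+(-1),2−(0))=1
  k=0: (−1)^1·4.8990/(2)·0.9990^3·0.0450^1 = -0.109884
  k=1: (−1)^2·4.8990/(2)·0.9990^1·0.0450^3 = +0.000223
d^2_{0,-1}(0.0900) = -0.109884 +0.000223 = -0.109661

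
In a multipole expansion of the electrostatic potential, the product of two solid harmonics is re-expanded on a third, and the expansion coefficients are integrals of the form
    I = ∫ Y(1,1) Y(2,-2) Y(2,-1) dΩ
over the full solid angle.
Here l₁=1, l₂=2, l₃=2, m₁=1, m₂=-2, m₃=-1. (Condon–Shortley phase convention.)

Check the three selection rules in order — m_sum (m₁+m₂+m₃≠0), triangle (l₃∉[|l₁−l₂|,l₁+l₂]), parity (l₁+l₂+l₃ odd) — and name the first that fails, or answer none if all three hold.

m₁+m₂+m₃ = 1 − 2 − 1 = -2  ✗
triangle: |1−2|=1 ≤ l₃=2 ≤ 1+2=3
parity: l₁+l₂+l₃ = 5 is odd

m_sum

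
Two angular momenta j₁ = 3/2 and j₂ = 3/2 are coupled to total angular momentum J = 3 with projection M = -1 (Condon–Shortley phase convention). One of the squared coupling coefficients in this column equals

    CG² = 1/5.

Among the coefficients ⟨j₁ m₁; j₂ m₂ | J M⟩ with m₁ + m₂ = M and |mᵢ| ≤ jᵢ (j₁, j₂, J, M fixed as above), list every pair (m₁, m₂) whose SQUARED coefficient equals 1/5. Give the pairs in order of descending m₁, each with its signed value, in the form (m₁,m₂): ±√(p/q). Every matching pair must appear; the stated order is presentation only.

(1/2,-3/2): +√(1/5); (-3/2,1/2): +√(1/5)

Admissible pairs with m₁+m₂ = M = -1: (-3/2,1/2), (-1/2,-1/2), (1/2,-3/2)
  (m₁,m₂)=(1/2,-3/2): CG² = 1/5, CG = +√(1/5)   ← matches the target
  (m₁,m₂)=(-1/2,-1/2): CG² = 3/5, CG = +√(3/5)
  (m₁,m₂)=(-3/2,1/2): CG² = 1/5, CG = +√(1/5)   ← matches the target
Pairs with CG² = 1/5: (1/2,-3/2): +√(1/5); (-3/2,1/2): +√(1/5)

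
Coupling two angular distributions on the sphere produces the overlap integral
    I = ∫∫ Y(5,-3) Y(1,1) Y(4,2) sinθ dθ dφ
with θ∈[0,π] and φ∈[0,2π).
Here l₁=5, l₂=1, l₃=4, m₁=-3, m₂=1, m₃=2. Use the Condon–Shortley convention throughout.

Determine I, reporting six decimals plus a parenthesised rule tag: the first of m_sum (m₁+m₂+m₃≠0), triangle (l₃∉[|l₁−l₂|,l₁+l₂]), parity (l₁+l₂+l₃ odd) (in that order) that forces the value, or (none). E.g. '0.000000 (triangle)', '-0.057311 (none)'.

-0.259847 (none)

m-sum 0 ✓  L=10 even ✓  4≤4≤6 ✓
Π(2lᵢ+1) = 11×3×9 = 297
triangle coeff Δ(5,1,4) = 1/495
Σ_t [1,1]: t=1:−1/576 = -1/576
(3j)²=5/99 [(5 1 4; 0 0 0)], sign=-1
Σ_t [2,2]: t=2:+1/2880 = 1/2880
(3j)²=28/495 [(5 1 4; -3 1 2)], sign=+1
⇒ 4πI² = 28/33
I = (-1)√(28/33/(4π)) = -0.25984664
No selection rule forces the value: the integral is nonzero (none).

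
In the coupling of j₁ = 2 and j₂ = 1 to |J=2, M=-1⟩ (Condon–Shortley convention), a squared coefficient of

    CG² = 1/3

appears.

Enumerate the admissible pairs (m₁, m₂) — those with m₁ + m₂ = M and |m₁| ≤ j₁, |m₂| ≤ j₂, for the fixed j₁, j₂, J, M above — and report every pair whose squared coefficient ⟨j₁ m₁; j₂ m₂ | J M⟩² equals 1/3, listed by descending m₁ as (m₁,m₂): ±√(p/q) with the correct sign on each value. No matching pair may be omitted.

Admissible pairs with m₁+m₂ = M = -1: (-2,1), (-1,0), (0,-1)
  (m₁,m₂)=(0,-1): CG² = 1/2, CG = +√(1/2)
  (m₁,m₂)=(-1,0): CG² = 1/6, CG = −√(1/6)
  (m₁,m₂)=(-2,1): CG² = 1/3, CG = −√(1/3)   ← matches the target
Pairs with CG² = 1/3: (-2,1): −√(1/3)

(-2,1): −√(1/3)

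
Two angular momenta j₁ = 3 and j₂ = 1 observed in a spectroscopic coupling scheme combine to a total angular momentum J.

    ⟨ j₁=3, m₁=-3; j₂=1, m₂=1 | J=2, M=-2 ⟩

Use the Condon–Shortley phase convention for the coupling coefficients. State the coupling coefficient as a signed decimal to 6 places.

+0.845154

triangle: 2!·4!·0!/7! = 48/5040
(j±m)!: 0!·6!·2!·0!·0!·4! = 34560
prefactor² = (2J+1)·Δ·N² = 11520/7
  k=2: +1/(2!·0!·4!·0!·0!·0!) = 1/48
Σ = 1/48  ⇒  CG² = 11520/7·(1/48)² = 5/7
CG = +√(5/7) = +0.845154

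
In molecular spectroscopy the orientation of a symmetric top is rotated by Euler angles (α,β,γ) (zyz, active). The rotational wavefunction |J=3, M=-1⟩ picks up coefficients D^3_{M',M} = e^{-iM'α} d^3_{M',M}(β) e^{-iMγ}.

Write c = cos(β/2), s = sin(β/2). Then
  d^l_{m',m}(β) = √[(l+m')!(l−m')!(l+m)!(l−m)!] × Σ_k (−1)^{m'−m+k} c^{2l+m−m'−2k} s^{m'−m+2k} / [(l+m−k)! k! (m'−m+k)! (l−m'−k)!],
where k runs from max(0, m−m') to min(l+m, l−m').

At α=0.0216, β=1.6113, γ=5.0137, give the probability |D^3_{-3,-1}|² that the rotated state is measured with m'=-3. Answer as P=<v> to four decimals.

P=0.2151

First d^3_{-3,-1}(β=1.6113), then the phase factors e^{-i(-3)α} and e^{-i(-1)γ}:
With c≡cos(β/2)=0.692643 and s≡sin(β/2)=0.721281, N=[1·720·2·24]^{1/2}=185.903201
k∈{2} keeps every argument non-negative
  k=2: (−1)^0·185.9032/(48)·0.6926^4·0.7213^2 = +0.463758
d^3_{-3,-1}(1.6113) = +0.463758
|D^3_{-3,-1}|² = |d^3_{-3,-1}(β)|² = (+0.463758)² = 0.215071 (the z-rotation phases have unit modulus)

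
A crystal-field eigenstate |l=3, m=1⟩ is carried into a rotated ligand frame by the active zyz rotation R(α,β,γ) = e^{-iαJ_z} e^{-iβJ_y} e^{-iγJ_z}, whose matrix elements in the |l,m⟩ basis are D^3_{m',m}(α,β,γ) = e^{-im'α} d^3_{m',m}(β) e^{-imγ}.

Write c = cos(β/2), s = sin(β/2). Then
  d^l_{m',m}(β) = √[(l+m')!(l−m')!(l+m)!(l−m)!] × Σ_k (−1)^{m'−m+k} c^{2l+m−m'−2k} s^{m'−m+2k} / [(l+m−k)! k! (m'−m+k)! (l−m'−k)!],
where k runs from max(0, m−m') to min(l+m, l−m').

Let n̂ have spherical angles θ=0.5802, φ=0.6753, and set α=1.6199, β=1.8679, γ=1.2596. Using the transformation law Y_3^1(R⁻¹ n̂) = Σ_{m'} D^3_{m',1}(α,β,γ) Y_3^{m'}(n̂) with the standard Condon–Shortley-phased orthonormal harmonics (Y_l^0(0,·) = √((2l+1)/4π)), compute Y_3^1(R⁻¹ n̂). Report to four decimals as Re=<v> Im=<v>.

Re=-0.2207 Im=0.2265

Need the full column D^3_{m',1} for m'=−3..3 at α=1.6199, β=1.8679, γ=1.2596.
cos(β/2)=0.594663, sin(β/2)=0.803975
d^3_{-3,1}: single k=4 term ⇒ +0.572213;  D = -0.513112-0.253267i
d^3_{-2,1}: k∈[3..4] ⇒ +0.691147 -0.631661 = +0.059486;  D = -0.023679+0.054570i
d^3_{-1,1}: k∈[2..4] ⇒ +0.484976 -1.181958 +0.270057 = -0.426926;  D = -0.399513-0.150515i
d^3_{0,1}: k∈[1..3] ⇒ +0.207104 -1.135670 +0.691950 = -0.236617;  D = -0.072452+0.225252i
d^3_{1,1}: k∈[0..2] ⇒ +0.044221 -0.646634 +0.886469 = +0.284055;  D = -0.274355-0.073599i
d^3_{2,1}: k∈[0..1] ⇒ -0.189059 +0.691147 = +0.502088;  D = -0.106133+0.490743i
d^3_{3,1}: single k=0 term ⇒ +0.313050;  D = +0.308856+0.051075i
Y_3^{m'}(θ=0.5802,φ=0.6753) and Σ D·Y over m':
  (-0.5131-0.2533i)·(-0.0302-0.0617i)  (-0.0237+0.0546i)·(+0.0561-0.2507i)  (-0.3995-0.1505i)·(+0.3453-0.2766i)  (-0.0725+0.2253i)·(+0.1553+0.0000i)  (-0.2744-0.0736i)·(-0.3453-0.2766i)  (-0.1061+0.4907i)·(+0.0561+0.2507i)  (+0.3089+0.0511i)·(+0.0302-0.0617i)
Y_3^1(R⁻¹ n̂) = -0.220723+0.226527i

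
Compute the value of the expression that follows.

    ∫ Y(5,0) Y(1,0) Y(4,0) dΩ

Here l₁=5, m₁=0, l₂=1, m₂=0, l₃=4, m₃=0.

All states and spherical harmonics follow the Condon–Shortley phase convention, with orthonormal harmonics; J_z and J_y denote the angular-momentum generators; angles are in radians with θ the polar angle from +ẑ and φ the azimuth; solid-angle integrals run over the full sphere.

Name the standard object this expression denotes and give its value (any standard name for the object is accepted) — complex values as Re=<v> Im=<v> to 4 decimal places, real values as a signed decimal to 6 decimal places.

This is a Gaunt coefficient — the integral of a triple product of spherical harmonics over the sphere.
Checks pass: Σm=0; 10 even; l₃=4∈[4,6].
(2·5+1)(2·1+1)(2·4+1) = 297
Δ: 2! 8! 0! / 11! → 1/495
sum: t=1:−1/576 = -1/576
3j²(5 1 4; 0 0 0) = Δ·Π!·Σ² = 5/99  (sign -1)
(m-triple is (0,0,0) — same symbol as above.)
combine: 4πI² = 297·5/99·5/99 = 25/33
take √, sign +1: I = 0.24553200

Gaunt coefficient, +0.245532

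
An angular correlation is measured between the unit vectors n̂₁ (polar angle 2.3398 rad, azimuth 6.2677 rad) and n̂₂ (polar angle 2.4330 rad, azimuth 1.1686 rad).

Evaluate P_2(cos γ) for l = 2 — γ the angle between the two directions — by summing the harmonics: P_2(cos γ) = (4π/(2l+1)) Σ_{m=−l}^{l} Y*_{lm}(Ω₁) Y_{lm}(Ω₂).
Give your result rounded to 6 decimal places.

0.244240

Addition theorem: P_2(cos γ) = (4π/5) Σ_m Y*_{lm}(Ω₁) Y_{lm}(Ω₂), m = −2…2:
  term(m=-2) = -0.023348-0.022795i   from Y*(Ω₁)=+0.199373-0.006177i, Y(Ω₂)=-0.113455-0.117849i
  term(m=-1) = +0.055580-0.136489i   from Y*(Ω₁)=-0.386020+0.005978i, Y(Ω₂)=-0.149423+0.351265i
  term(m=+0) = +0.032715+0.000000i   from Y*(Ω₁)=+0.142187-0.000000i, Y(Ω₂)=+0.230082+0.000000i
  term(m=+1) = +0.055580+0.136489i   from Y*(Ω₁)=+0.386020+0.005978i, Y(Ω₂)=+0.149423+0.351265i
  term(m=+2) = -0.023348+0.022795i   from Y*(Ω₁)=+0.199373+0.006177i, Y(Ω₂)=-0.113455+0.117849i
Accumulated sum +0.097180-0.000000i; after 4π/(2l+1) scaling, +0.244240-0.000000i ⇒ P_2 = 0.244240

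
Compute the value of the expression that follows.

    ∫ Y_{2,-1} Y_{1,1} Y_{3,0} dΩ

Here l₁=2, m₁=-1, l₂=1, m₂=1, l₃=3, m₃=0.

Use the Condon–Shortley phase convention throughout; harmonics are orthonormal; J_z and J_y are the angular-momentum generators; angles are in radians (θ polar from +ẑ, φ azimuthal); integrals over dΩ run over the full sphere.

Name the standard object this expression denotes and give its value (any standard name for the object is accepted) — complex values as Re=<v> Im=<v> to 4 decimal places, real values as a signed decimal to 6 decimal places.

This is a Gaunt coefficient — the integral of a triple product of spherical harmonics over the sphere.
m-sum 0 ✓  L=6 even ✓  1≤3≤3 ✓
Π(2lᵢ+1) = 5×3×7 = 105
triangle coeff Δ(2,1,3) = 1/105
Σ_t [0,0]: t=0:+1/4 = 1/4
(3j)²=3/35 [(2 1 3; 0 0 0)], sign=-1
Σ_t [0,0]: t=0:+1/12 = 1/12
(3j)²=1/35 [(2 1 3; -1 1 0)], sign=-1
⇒ 4πI² = 9/35
I = (+1)√(9/35/(4π)) = 0.14304817

Gaunt coefficient, +0.143048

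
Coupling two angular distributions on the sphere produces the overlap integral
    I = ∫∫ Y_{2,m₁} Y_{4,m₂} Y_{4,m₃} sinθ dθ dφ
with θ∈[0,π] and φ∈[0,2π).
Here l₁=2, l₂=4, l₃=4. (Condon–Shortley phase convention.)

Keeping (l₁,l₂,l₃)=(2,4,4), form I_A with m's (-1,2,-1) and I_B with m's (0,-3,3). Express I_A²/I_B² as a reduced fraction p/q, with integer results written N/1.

Same 2,4,4: normalisation and zero-m 3j drop out of the ratio.
A: Δ: 2! 2! 6! / 11! → 1/13860; sum: t=1:−1/240 t=2:+1/96 = 1/160; 3j²(2 4 4; -1 2 -1) = Δ·Π!·Σ² = 27/1540  (sign -1)
B: Δ: 2! 2! 6! / 11! → 1/13860; sum: t=0:+1/480 t=1:−1/720 = 1/1440; 3j²(2 4 4; 0 -3 3) = Δ·Π!·Σ² = 7/1980  (sign -1)
I_A²/I_B² = (27/1540)/(7/1980) = 243/49

243/49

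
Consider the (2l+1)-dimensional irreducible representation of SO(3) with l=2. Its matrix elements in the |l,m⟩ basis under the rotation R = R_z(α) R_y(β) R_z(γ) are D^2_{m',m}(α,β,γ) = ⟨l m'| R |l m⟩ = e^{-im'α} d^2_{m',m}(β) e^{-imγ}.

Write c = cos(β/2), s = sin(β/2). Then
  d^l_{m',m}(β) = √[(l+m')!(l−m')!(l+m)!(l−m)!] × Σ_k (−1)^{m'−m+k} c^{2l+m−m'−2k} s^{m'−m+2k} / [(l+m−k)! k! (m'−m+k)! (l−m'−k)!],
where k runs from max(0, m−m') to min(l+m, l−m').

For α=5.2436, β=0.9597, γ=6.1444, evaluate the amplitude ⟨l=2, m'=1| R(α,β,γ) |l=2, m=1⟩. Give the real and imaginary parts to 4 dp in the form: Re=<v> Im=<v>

Re=0.0444 Im=0.1073

First d^2_{1,1}(β=0.9597), then the phase factors e^{-i(1)α} and e^{-i(1)γ}:
c=cos(0.959700/2)=0.887064, s=sin(0.959700/2)=0.461646; N=√[6·1·6·1]=6.000000
k: max(0,(1)−(1))=0 … min(2+(1),2−(1))=1
  k=0: (−1)^0·6.0000/(6)·0.8871^4·0.4616^0 = +0.619185
  k=1: (−1)^1·6.0000/(2)·0.8871^2·0.4616^2 = -0.503095
d^2_{1,1}(0.9597) = +0.619185 -0.503095 = +0.116090
Attach z-rotation phases: D = e^{-i(1)(5.2436)}·(+0.116090)·e^{-i(1)(6.1444)} = +0.044396+0.107265i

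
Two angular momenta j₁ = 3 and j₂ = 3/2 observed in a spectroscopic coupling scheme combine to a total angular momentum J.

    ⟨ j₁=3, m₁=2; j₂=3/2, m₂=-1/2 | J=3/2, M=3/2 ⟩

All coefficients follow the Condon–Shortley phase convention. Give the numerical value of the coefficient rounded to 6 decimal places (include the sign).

-0.534522  (= −√(2/7))

triangle: 3!×3!×0!/7! = 36/5040
(j±m)!: 5!×1!×1!×2!×3!×0! = 1440
prefactor² = (2J+1)×Δ×N² = 288/7
  k=1: −1/(1!×2!×0!×0!×3!×0!) = -1/12
Σ = -1/12  ⇒  CG² = 288/7×(-1/12)² = 2/7
CG = −√(2/7) = -0.534522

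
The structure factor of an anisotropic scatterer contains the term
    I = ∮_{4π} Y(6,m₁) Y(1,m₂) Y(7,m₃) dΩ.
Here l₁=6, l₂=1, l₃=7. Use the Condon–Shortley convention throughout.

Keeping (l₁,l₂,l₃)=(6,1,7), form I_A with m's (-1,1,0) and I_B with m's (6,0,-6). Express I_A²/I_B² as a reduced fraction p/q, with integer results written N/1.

21/13

Shared (l₁,l₂,l₃)=(6,1,7): N and (l;000)² cancel in I_A²/I_B².
A: Δ = 0!·12!·2!/15! = 1/1365; Racah Σ t=0..0: t=0:+1/1209600 = 1/1209600; ⇒ 3j(6 1 7; -1 1 0)² = 1/65, sgn -1
B: Δ = 0!·12!·2!/15! = 1/1365; Racah Σ t=0..0: t=0:+1/479001600 = 1/479001600; ⇒ 3j(6 1 7; 6 0 -6)² = 1/105, sgn -1
I_A²/I_B² = (1/65)/(1/105) = 21/13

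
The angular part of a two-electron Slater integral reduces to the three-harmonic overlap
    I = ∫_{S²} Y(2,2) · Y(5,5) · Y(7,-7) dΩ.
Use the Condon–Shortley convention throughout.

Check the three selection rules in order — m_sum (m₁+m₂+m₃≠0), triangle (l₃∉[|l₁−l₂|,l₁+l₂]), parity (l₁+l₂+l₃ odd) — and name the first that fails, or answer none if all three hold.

none

Σmᵢ = 0  ✓
l₃∈[|l₁−l₂|,l₁+l₂]=[3,7], have l₃=7  ✓
Σlᵢ = 14 ⇒ even  ✓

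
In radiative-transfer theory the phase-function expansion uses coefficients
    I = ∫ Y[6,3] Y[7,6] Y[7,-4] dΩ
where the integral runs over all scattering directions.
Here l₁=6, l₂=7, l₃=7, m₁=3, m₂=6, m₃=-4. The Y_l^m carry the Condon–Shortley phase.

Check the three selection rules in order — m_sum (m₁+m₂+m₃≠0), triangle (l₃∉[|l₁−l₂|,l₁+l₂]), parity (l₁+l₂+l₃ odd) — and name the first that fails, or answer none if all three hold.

m_sum

m₁+m₂+m₃ = 3 + 6 − 4 = 5  ✗
triangle: |6−7|=1 ≤ l₃=7 ≤ 6+7=13
parity: l₁+l₂+l₃ = 20 is even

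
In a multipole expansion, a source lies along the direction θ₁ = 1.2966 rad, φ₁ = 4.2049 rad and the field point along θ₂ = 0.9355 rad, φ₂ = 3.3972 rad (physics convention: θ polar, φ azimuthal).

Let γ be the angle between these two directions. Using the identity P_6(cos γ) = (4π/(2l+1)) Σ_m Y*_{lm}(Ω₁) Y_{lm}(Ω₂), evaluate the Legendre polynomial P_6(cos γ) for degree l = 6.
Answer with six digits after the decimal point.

Summing Y*_{l m}(θ₁,φ₁)·Y_{l m}(θ₂,φ₂) over m ∈ [−6, 6]; prefactor 4π/(2·6+1) = 0.966644:
  [-6]  conj(Y_{6,-6})(Ω₁) = +0.382633+0.037100i ; Y_{6,-6}(Ω₂) = +0.004879-0.131269i ; Δ = +0.006737-0.050047i
  [-5]  conj(Y_{6,-5})(Ω₁) = -0.212785+0.308275i ; Y_{6,-5}(Ω₂) = -0.096819+0.321209i ; Δ = -0.078419-0.098195i
  [-4]  conj(Y_{6,-4})(Ω₁) = +0.026275+0.053144i ; Y_{6,-4}(Ω₂) = +0.224319-0.367218i ; Δ = +0.025409+0.002273i
  [-3]  conj(Y_{6,-3})(Ω₁) = -0.344726-0.016673i ; Y_{6,-3}(Ω₂) = -0.126801+0.122175i ; Δ = +0.045748-0.040003i
  [-2]  conj(Y_{6,-2})(Ω₁) = +0.022667-0.036492i ; Y_{6,-2}(Ω₂) = -0.229376+0.128669i ; Δ = -0.000504+0.011287i
  [-1]  conj(Y_{6,-1})(Ω₁) = -0.155406-0.279473i ; Y_{6,-1}(Ω₂) = +0.280267-0.073240i ; Δ = -0.064024-0.066945i
  [+0]  conj(Y_{6,0})(Ω₁) = +0.069682-0.000000i ; Y_{6,0}(Ω₂) = +0.190753+0.000000i ; Δ = +0.013292+0.000000i
  [+1]  conj(Y_{6,1})(Ω₁) = +0.155406-0.279473i ; Y_{6,1}(Ω₂) = -0.280267-0.073240i ; Δ = -0.064024+0.066945i
  [+2]  conj(Y_{6,2})(Ω₁) = +0.022667+0.036492i ; Y_{6,2}(Ω₂) = -0.229376-0.128669i ; Δ = -0.000504-0.011287i
  [+3]  conj(Y_{6,3})(Ω₁) = +0.344726-0.016673i ; Y_{6,3}(Ω₂) = +0.126801+0.122175i ; Δ = +0.045748+0.040003i
  [+4]  conj(Y_{6,4})(Ω₁) = +0.026275-0.053144i ; Y_{6,4}(Ω₂) = +0.224319+0.367218i ; Δ = +0.025409-0.002273i
  [+5]  conj(Y_{6,5})(Ω₁) = +0.212785+0.308275i ; Y_{6,5}(Ω₂) = +0.096819+0.321209i ; Δ = -0.078419+0.098195i
  [+6]  conj(Y_{6,6})(Ω₁) = +0.382633-0.037100i ; Y_{6,6}(Ω₂) = +0.004879+0.131269i ; Δ = +0.006737+0.050047i
Σ over m = -0.116812-0.000000i; ×(4π/13) → -0.112915-0.000000i. Real part: -0.112915

-0.112915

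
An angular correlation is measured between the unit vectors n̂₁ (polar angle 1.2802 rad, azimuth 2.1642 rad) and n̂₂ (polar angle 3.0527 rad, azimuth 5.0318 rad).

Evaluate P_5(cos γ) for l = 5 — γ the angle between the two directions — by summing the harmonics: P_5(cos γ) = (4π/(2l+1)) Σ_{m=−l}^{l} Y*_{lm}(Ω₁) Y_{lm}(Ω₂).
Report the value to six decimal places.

Addition theorem: P_5(cos γ) = (4π/11) Σ_m Y*_{lm}(Ω₁) Y_{lm}(Ω₂), m = −5…5:
  m=-5: Y*=(-0.065074, -0.368964)  Y=(0.000003, -0.000000)  product (-0.000000, -0.000001)
  m=-4: Y*=(-0.254869, 0.246140)  Y=(-0.000026, 0.000087)  product (-0.000015, -0.000029)
  m=-3: Y*=(-0.077710, -0.016516)  Y=(-0.001570, -0.001103)  product (0.000104, 0.000112)
  m=-2: Y*=(0.125854, 0.311485)  Y=(0.021108, -0.015677)  product (0.007540, 0.004602)
  m=-1: Y*=(0.001340, -0.001986)  Y=(0.069467, 0.210039)  product (0.000510, 0.000143)
  m=+0: Y*=(0.324297, -0.000000)  Y=(-0.880953, 0.000000)  product (-0.285690, 0.000000)
  m=+1: Y*=(-0.001340, -0.001986)  Y=(-0.069467, 0.210039)  product (0.000510, -0.000143)
  m=+2: Y*=(0.125854, -0.311485)  Y=(0.021108, 0.015677)  product (0.007540, -0.004602)
  m=+3: Y*=(0.077710, -0.016516)  Y=(0.001570, -0.001103)  product (0.000104, -0.000112)
  m=+4: Y*=(-0.254869, -0.246140)  Y=(-0.000026, -0.000087)  product (-0.000015, 0.000029)
  m=+5: Y*=(0.065074, -0.368964)  Y=(-0.000003, -0.000000)  product (-0.000000, 0.000001)
Σ over m = (-0.269412, -0.000000); ×(4π/11) → (-0.307776, -0.000000). Real part: -0.307776

-0.307776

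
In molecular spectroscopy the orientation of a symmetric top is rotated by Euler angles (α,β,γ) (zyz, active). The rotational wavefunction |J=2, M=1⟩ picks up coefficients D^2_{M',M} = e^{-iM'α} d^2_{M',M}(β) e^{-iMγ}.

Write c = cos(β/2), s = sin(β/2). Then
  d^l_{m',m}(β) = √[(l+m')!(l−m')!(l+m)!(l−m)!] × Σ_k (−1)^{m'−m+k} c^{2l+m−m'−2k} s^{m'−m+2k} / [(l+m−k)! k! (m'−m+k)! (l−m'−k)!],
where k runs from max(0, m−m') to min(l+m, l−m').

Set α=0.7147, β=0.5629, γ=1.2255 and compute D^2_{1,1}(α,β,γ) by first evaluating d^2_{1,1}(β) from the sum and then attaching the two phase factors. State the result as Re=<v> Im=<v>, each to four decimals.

Re=-0.2304 Im=-0.5950

First d^2_{1,1}(β=0.5629), then the phase factors e^{-i(1)α} and e^{-i(1)γ}:
Half-angle: c=0.960654, s=0.277749. N=√(6·1·6·1)=6.000000
k: max(0,(1)−(1))=0 … min(2+(1),2−(1))=1
  k=0: (−1)^0·6.0000/(6)·0.9607^4·0.2777^0 = +0.851662
  k=1: (−1)^1·6.0000/(2)·0.9607^2·0.2777^2 = -0.213580
d^2_{1,1}(0.5629) = +0.851662 -0.213580 = +0.638083
D = (+0.755290-0.655391i)·(+0.638083)·(+0.338476-0.940975i) = -0.230386-0.595040i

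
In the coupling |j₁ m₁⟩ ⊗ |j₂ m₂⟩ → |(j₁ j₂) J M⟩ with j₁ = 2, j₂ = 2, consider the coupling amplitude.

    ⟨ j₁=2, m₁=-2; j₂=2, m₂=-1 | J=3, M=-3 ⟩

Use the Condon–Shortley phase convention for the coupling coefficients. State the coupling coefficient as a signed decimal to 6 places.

−√(1/2) = -0.707107

√[7·1!3!3!/8! · 0!4!1!3!0!6!] = √(648)
  +(−1)^1/∏(1,0,3,0,0,3)! = -1/36  (running -1/36)
⟨..|..⟩ = √(648)·(-1/36) = -0.707107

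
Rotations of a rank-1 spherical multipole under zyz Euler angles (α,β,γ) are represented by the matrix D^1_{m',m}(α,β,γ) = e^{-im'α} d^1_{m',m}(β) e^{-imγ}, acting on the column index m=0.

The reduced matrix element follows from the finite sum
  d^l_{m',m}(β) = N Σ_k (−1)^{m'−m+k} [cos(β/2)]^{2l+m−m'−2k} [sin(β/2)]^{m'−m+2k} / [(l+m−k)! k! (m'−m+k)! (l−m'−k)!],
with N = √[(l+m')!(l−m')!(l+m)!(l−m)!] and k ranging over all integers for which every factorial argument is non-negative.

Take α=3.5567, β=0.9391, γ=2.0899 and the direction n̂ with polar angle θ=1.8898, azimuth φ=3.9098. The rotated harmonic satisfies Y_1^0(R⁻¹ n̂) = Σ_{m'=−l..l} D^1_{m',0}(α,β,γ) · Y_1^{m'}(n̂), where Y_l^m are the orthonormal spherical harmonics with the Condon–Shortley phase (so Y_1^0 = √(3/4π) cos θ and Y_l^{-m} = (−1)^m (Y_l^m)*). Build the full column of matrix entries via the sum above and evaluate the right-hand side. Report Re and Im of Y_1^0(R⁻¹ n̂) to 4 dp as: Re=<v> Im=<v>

Need the full column D^1_{m',0} for m'=−1..1 at α=3.5567, β=0.9391, γ=2.0899.
cos(β/2)=0.891772, sin(β/2)=0.452485
d^1_{-1,0}: single k=1 term ⇒ +0.570654;  D = -0.522190-0.230138i
d^1_{0,0}: k∈[0..1] ⇒ +0.795257 -0.204743 = +0.590515;  D = +0.590515+0.000000i
d^1_{1,0}: single k=0 term ⇒ -0.570654;  D = +0.522190-0.230138i
Y_1^{m'}(θ=1.8898,φ=3.9098) and Σ D·Y over m':
  (-0.5222-0.2301i)·(-0.2359+0.2280i)  (+0.5905+0.0000i)·(-0.1532+0.0000i)  (+0.5222-0.2301i)·(+0.2359+0.2280i)
Y_1^0(R⁻¹ n̂) = +0.260834+0.000000i

Re=0.2608 Im=0.0000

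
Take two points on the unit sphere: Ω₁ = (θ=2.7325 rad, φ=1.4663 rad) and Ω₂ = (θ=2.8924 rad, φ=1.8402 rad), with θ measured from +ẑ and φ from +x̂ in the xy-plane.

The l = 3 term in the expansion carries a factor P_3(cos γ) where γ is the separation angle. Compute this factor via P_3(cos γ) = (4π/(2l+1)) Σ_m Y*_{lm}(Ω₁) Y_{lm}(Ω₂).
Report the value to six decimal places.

0.885636

Addition theorem: P_3(cos γ) = (4π/7) Σ_m Y*_{lm}(Ω₁) Y_{lm}(Ω₂), m = −3…3:
  m=-3: Y*=-0.008098-0.024980i  Y=+0.004525+0.004323i  product +0.000071-0.000148i
  m=-2: Y*=+0.145133-0.030781i  Y=+0.051705-0.030910i  product +0.006553-0.006078i
  m=-1: Y*=+0.043028+0.410261i  Y=-0.078403-0.283949i  product +0.113120-0.044383i
  m=+0: Y*=-0.413895-0.000000i  Y=-0.613318+0.000000i  product +0.253849+0.000000i
  m=+1: Y*=-0.043028+0.410261i  Y=+0.078403-0.283949i  product +0.113120+0.044383i
  m=+2: Y*=+0.145133+0.030781i  Y=+0.051705+0.030910i  product +0.006553+0.006078i
  m=+3: Y*=+0.008098-0.024980i  Y=-0.004525+0.004323i  product +0.000071+0.000148i
Total Σ_m = +0.493337-0.000000i. Multiply by 1.795196: +0.885636-0.000000i. P_3(cos γ) = 0.885636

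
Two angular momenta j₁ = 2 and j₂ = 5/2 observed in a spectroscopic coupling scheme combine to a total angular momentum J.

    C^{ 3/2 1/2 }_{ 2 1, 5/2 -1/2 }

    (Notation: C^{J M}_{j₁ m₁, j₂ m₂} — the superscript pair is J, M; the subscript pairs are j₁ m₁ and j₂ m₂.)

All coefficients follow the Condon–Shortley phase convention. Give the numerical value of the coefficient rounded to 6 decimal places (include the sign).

√[4·3!1!2!/7! · 3!1!2!3!2!1!] = √(48/35)
  +(−1)^0/∏(0,3,1,2,0,0)! = 1/12  (running 1/12)
  +(−1)^1/∏(1,2,0,1,1,1)! = -1/2  (running -5/12)
⟨..|..⟩ = √(48/35)·(-5/12) = -0.487950

−√(5/21) = -0.487950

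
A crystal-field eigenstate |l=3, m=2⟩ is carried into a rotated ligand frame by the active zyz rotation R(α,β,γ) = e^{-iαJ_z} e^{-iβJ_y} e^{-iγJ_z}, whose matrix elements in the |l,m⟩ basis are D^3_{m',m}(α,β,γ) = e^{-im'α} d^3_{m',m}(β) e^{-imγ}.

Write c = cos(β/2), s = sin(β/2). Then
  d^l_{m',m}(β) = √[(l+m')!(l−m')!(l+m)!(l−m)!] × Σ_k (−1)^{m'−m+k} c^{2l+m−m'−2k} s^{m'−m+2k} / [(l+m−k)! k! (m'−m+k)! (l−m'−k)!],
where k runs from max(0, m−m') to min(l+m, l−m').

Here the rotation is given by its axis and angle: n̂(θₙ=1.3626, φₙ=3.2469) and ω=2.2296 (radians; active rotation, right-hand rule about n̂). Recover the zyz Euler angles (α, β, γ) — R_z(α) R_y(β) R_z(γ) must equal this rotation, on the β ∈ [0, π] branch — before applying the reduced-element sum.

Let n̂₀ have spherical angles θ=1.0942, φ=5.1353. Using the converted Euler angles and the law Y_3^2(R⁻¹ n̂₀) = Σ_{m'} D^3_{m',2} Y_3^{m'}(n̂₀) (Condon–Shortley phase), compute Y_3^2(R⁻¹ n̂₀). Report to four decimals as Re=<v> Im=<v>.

Re=0.0112 Im=0.0094

Axis–angle → zyz. n̂ = (sinθₙcosφₙ, sinθₙsinφₙ, cosθₙ) = (-0.972985, -0.102843, +0.206696), ω = 2.2296.
R = I cosω + sinω [n̂]ₓ + (1−cosω) n̂n̂ᵀ gives
  R = [+0.914072, -0.002118, -0.405547; +0.324761, -0.595120, +0.735094; -0.242906, -0.803634, -0.543294]
β = atan2(√(R₁₃²+R₂₃²), R₃₃) = 2.145153; α = atan2(R₂₃, R₁₃) mod 2π = 2.074939; γ = atan2(R₃₂, −R₃₁) mod 2π = 5.005917
Need the full column D^3_{m',2} for m'=−3..3 at α=2.0749, β=2.1452, γ=5.0059.
cos(β/2)=0.477863, sin(β/2)=0.878435
d^3_{-3,2}: single k=5 term ⇒ +0.612246;  D = -0.489089+0.368289i
d^3_{-2,2}: k∈[4..5] ⇒ +0.679851 -0.459469 = +0.220382;  D = +0.201118+0.090110i
d^3_{-1,2}: k∈[3..4] ⇒ +0.467808 -0.790406 = -0.322598;  D = +0.026717+0.321490i
d^3_{0,2}: k∈[2..3] ⇒ +0.220390 -0.744740 = -0.524350;  D = +0.436560-0.290444i
d^3_{1,2}: k∈[1..2] ⇒ +0.069219 -0.467808 = -0.398589;  D = -0.353621-0.183917i
d^3_{2,2}: k∈[0..1] ⇒ +0.011907 -0.201188 = -0.189280;  D = +0.004646+0.189223i
d^3_{3,2}: single k=0 term ⇒ -0.053617;  D = +0.046296-0.027044i
Y_3^{m'}(θ=1.0942,φ=5.1353) and Σ D·Y over m':
  (-0.4891+0.3683i)·(-0.2795-0.0871i)  (+0.2011+0.0901i)·(-0.2455+0.2771i)  (+0.0267+0.3215i)·(+0.0062+0.0137i)  (+0.4366-0.2904i)·(-0.3334+0.0000i)  (-0.3536-0.1839i)·(-0.0062+0.0137i)  (+0.0046+0.1892i)·(-0.2455-0.2771i)  (+0.0463-0.0270i)·(+0.2795-0.0871i)
Y_3^2(R⁻¹ n̂) = +0.011177+0.009436i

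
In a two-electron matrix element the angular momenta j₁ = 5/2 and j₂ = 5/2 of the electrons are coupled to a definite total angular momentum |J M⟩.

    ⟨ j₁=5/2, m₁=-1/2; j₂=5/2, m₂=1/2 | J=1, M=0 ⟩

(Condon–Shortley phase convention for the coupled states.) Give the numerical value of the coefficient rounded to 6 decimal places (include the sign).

+√(1/70) ≈ +0.119523

triangle: 4!×1!×1!/7! = 24/5040
(j±m)!: 2!×3!×3!×2!×1!×1! = 144
prefactor² = (2J+1)×Δ×N² = 72/35
  k=2: +1/(2!×2!×1!×1!×0!×0!) = 1/4
  k=3: −1/(3!×1!×0!×0!×1!×1!) = -1/6
Σ = 1/12  ⇒  CG² = 72/35×(1/12)² = 1/70
CG = +√(1/70) = +0.119523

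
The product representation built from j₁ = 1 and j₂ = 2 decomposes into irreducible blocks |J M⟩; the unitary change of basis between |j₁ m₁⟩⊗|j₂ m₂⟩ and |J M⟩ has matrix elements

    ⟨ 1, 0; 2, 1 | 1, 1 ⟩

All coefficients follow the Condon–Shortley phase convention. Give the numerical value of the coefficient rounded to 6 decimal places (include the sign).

-0.547723  (= −√(3/10))

triangle: 2!*0!*2!/5! = 4/120
(j±m)!: 1!*1!*3!*1!*2!*0! = 12
prefactor² = (2J+1)*Δ*N² = 6/5
  k=1: −1/(1!*1!*0!*2!*0!*0!) = -1/2
Σ = -1/2  ⇒  CG² = 6/5*(-1/2)² = 3/10
CG = −√(3/10) = -0.547723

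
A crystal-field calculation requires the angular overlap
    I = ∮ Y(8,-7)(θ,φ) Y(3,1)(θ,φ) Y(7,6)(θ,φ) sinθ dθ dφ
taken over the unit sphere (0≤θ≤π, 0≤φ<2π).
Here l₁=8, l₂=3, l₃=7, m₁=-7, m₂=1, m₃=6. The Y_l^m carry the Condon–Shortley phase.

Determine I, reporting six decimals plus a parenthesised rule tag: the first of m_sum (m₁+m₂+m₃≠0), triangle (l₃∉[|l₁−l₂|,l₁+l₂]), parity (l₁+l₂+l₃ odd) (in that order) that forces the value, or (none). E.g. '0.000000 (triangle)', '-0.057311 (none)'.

Rules hold: Σm=0, L=18 even, 5≤7≤11.
N = 17·7·15 = 1785
Δ = 4!·12!·2!/19! = 1/5290740
Racah Σ t=1..3: t=1:−1/7257600 t=2:+1/2073600 t=3:−1/7257600 = 1/4838400
⇒ 3j(8 3 7; 0 0 0)² = 252/20995, sgn -1
Racah Σ t=3..4: t=3:−1/2874009600 t=4:+1/1916006400 = 1/5748019200
⇒ 3j(8 3 7; -7 1 6)² = 13/5814, sgn -1
4πI² = N·(3j₀)²·(3jₘ)² = 294/6137
I = +1·√(0.0479061/4π) = 0.06174342
No selection rule forces the value: the integral is nonzero (none).

0.061743 (none)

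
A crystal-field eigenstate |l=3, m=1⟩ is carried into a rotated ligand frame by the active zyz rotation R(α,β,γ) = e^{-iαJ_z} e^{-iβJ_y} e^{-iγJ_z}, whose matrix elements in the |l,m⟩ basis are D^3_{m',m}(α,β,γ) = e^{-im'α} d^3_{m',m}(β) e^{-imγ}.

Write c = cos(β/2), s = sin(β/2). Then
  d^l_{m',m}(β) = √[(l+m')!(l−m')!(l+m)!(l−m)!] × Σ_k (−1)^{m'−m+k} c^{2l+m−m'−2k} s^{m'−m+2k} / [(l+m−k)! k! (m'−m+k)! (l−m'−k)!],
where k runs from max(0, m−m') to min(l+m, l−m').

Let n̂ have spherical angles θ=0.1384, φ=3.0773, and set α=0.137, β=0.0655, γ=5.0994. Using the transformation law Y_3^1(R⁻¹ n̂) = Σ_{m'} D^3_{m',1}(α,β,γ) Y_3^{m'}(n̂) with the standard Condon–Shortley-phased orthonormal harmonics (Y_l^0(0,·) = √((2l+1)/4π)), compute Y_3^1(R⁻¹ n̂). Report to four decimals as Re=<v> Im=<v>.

Re=0.1238 Im=0.2142

Need the full column D^3_{m',1} for m'=−3..3 at α=0.1370, β=0.0655, γ=5.0994.
cos(β/2)=0.999464, sin(β/2)=0.032744
d^3_{-3,1}: single k=4 term ⇒ +0.000004;  D = -0.000000+0.000004i
d^3_{-2,1}: k∈[3..4] ⇒ +0.000222 -0.000000 = +0.000222;  D = +0.000025+0.000220i
d^3_{-1,1}: k∈[2..4] ⇒ +0.006419 -0.000009 +0.000000 = +0.006410;  D = +0.001586+0.006211i
d^3_{0,1}: k∈[1..3] ⇒ +0.113125 -0.000364 +0.000000 = +0.112761;  D = +0.042559+0.104421i
d^3_{1,1}: k∈[0..2] ⇒ +0.996787 -0.008559 +0.000007 = +0.988235;  D = +0.494470+0.855633i
d^3_{2,1}: k∈[0..1] ⇒ -0.103269 +0.000222 = -0.103047;  D = -0.063262-0.081342i
d^3_{3,1}: single k=0 term ⇒ +0.004144;  D = +0.002967+0.002893i
Y_3^{m'}(θ=0.1384,φ=3.0773) and Σ D·Y over m':
  (-0.0000+0.0000i)·(-0.0011-0.0002i)  (+0.0000+0.0002i)·(+0.0191+0.0025i)  (+0.0016+0.0062i)·(-0.1737-0.0112i)  (+0.0426+0.1044i)·(+0.7040+0.0000i)  (+0.4945+0.8556i)·(+0.1737-0.0112i)  (-0.0633-0.0813i)·(+0.0191-0.0025i)  (+0.0030+0.0029i)·(+0.0011-0.0002i)
Y_3^1(R⁻¹ n̂) = +0.123831+0.214155i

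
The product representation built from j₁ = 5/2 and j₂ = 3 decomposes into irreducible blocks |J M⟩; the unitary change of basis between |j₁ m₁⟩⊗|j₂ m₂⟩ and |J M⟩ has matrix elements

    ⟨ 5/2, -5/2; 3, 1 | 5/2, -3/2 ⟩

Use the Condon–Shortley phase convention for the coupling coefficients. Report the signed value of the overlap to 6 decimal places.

−√(2/7) ≈ -0.534522

j₁+j₂−J=3  J+j₁−j₂=2  J−j₁+j₂=3  j₁+j₂+J+1=9
(j₁±m₁, j₂±m₂, J±M) = (0,5,4,2,1,4)
P² = 1152/7
sum k=3..3:
  [3] −1/24 = -1/24
S = -1/24
C² = P²·S² = 2/7 ; C = -0.534522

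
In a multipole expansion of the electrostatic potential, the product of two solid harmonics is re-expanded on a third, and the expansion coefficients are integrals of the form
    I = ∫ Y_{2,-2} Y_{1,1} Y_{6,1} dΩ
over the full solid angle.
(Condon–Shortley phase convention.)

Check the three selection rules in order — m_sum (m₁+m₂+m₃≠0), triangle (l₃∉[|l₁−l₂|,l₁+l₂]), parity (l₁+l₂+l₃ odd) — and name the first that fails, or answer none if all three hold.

Σmᵢ = 0  ✓
l₃∈[|l₁−l₂|,l₁+l₂]=[1,3] required, l₃=6 fails  ✗
Σlᵢ = 9 ⇒ odd

triangle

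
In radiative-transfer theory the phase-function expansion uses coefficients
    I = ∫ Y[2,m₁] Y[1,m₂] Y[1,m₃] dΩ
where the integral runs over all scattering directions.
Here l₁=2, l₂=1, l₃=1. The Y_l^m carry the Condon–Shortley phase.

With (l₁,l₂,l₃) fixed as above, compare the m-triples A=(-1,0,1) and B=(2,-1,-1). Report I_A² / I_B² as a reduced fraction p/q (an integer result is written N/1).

1/2

Shared (l₁,l₂,l₃)=(2,1,1): N and (l;000)² cancel in I_A²/I_B².
A: Δ = 2!·2!·0!/5! = 1/30; Racah Σ t=1..1: t=1:−1/2 = -1/2; ⇒ 3j(2 1 1; -1 0 1)² = 1/10, sgn -1
B: Δ = 2!·2!·0!/5! = 1/30; Racah Σ t=0..0: t=0:+1/4 = 1/4; ⇒ 3j(2 1 1; 2 -1 -1)² = 1/5, sgn +1
I_A²/I_B² = (1/10)/(1/5) = 1/2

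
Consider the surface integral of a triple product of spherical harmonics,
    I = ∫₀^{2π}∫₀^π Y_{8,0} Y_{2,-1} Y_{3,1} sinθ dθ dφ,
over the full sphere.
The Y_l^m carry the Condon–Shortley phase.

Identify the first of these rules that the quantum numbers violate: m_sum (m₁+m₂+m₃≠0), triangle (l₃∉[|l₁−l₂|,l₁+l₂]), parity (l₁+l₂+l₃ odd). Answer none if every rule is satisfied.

triangle

m₁+m₂+m₃ = 0 − 1 + 1 = 0  ✓
triangle: need |l₁−l₂| ≤ l₃ ≤ l₁+l₂ = [6,10]; l₃=3 is outside  ✗
parity: l₁+l₂+l₃ = 13 is odd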